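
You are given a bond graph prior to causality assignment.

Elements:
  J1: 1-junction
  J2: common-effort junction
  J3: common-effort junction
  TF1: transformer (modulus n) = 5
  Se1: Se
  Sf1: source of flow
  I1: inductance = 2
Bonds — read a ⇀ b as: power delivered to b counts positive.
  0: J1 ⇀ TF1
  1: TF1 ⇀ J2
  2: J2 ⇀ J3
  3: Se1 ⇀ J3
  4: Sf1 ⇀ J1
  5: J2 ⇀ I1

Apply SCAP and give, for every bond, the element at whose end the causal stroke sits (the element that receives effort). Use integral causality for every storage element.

bond 0 →J1
bond 1 →TF1
bond 2 →J2
bond 3 →J3
bond 4 →Sf1
bond 5 →I1

b3 stroke at J3  (Se1: effort source, stroke at far end)
b4 stroke at Sf1  (Sf1 fixes flow; stroke at Sf1)
b0 stroke at J1  (common-f at J1 fixed by 4)
b2 stroke at J2  (0-jn J3 has e-setter on 3)
b1 stroke at TF1  (TF1 one-in-one-out from 0)
b5 stroke at I1  (0-jn J2 has e-setter on 2)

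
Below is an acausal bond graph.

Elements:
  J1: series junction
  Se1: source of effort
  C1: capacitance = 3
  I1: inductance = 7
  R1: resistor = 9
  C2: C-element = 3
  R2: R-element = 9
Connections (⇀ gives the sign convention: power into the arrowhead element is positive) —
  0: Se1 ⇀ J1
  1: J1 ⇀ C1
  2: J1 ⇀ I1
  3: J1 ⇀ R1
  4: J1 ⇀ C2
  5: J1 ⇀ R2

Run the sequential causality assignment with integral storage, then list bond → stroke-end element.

β0 |J1  (Se1: effort source, stroke at far end)
β1 |J1  (C1 outputs effort q/C1)
β2 |I1  (I1: I, integral causality)
β3 |J1  (common-f at J1 fixed by 2)
β4 |J1  (1-jn J1 has f-setter on 2)
β5 |J1  (common-f at J1 fixed by 2)

bond 0 →J1
bond 1 →J1
bond 2 →I1
bond 3 →J1
bond 4 →J1
bond 5 →J1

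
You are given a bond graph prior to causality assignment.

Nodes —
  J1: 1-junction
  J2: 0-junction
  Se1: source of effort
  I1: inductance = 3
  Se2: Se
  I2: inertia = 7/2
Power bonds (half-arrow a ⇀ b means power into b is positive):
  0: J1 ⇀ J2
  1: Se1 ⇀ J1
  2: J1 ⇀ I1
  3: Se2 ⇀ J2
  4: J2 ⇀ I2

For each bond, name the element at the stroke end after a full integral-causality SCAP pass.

#0 →J1
#1 →J1
#2 →I1
#3 →J2
#4 →I2

β1 →J1  (source Se1 imposes e)
β3 →J2  (Se2: effort source, stroke at far end)
β0 →J1  (common-e at J2 fixed by 3)
β4 →I2  (J2: bond 3 brought effort, rest push out)
β2 →I1  (closing 1-jn rule on J1)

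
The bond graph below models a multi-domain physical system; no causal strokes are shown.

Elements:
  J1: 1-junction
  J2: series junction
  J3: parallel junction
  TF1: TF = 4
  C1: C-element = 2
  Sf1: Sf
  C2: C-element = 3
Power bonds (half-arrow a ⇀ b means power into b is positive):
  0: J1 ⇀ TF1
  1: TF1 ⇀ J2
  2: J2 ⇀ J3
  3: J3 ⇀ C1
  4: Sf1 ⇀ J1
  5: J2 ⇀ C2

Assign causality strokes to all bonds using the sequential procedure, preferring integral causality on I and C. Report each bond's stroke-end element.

bond 4 stroke→Sf1  (Sf1: flow source, stroke at near end)
bond 0 stroke→J1  (J1: bond 4 brought flow, rest push out)
bond 1 stroke→TF1  (through TF1, causality passes straight; one stroke at TF1)
bond 2 stroke→J2  (J2 flow already set via bond 1)
bond 5 stroke→J2  (1-jn J2 has f-setter on 1)
bond 3 stroke→J3  (J3: last free bond brings effort in)

#0 |J1
#1 |TF1
#2 |J2
#3 |J3
#4 |Sf1
#5 |J2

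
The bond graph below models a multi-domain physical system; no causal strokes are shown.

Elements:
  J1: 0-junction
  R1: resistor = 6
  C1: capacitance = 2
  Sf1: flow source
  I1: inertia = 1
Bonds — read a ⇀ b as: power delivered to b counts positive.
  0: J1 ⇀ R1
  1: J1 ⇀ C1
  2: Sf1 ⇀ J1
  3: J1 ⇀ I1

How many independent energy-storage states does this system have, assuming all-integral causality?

β2 →Sf1  (Sf1: flow source, stroke at near end)
β1 →J1  (C1 integral (e out))
β0 →R1  (J1 effort already set via bond 1)
β3 →I1  (common-e at J1 fixed by 1)

2  (C1, I1 all integral)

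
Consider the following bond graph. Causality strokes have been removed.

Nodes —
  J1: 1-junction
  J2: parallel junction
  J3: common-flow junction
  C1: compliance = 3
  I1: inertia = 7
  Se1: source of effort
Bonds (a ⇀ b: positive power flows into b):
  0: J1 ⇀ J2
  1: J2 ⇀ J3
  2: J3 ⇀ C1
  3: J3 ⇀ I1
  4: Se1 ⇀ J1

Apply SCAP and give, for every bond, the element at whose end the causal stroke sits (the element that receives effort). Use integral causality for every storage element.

β0 |J2
β1 |J3
β2 |J3
β3 |I1
β4 |J1

#4 stroke→J1  (Se1 fixes effort; stroke away)
#0 stroke→J2  (only one flow-in slot at J1)
#1 stroke→J3  (J2 effort already set via bond 0)
#2 stroke→J3  (prefer integral on C1)
#3 stroke→I1  (J3: last free bond brings flow in)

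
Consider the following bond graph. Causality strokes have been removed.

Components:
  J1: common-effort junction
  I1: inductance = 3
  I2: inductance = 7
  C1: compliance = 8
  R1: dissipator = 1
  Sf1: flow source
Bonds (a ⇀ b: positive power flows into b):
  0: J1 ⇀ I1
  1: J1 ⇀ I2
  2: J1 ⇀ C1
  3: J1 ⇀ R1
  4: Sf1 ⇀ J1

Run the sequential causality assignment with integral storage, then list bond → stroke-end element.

#0 |I1
#1 |I2
#2 |J1
#3 |R1
#4 |Sf1

β4 →Sf1  (Sf1 (Sf) sets flow on bond)
β0 →I1  (prefer integral on I1)
β1 →I2  (I2: I, integral causality)
β2 →J1  (prefer integral on C1)
β3 →R1  (0-jn J1 has e-setter on 2)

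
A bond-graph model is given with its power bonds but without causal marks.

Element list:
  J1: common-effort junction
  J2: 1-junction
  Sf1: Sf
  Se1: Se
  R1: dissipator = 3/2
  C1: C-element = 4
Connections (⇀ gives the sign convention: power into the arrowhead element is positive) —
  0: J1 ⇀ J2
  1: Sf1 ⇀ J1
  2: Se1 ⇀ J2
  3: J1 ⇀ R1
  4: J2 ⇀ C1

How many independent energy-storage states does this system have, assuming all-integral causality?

#1 →Sf1  (Sf1 fixes flow; stroke at Sf1)
#2 →J2  (Se1 (Se) sets effort on bond)
#4 →J2  (C1 integral (e out))
#0 →J1  (J2: last free bond brings flow in)
#3 →R1  (J1: bond 0 brought effort, rest push out)

1  (C1 all integral)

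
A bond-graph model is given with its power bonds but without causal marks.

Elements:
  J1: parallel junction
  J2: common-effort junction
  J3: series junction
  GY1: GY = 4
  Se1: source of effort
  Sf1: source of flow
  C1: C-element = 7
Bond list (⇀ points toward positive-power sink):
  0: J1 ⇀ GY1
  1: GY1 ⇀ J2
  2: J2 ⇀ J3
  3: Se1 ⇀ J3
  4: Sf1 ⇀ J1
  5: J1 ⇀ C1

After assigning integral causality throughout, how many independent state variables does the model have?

#3 |J3  (source Se1 imposes e)
#4 |Sf1  (source Sf1 imposes f)
#2 |J2  (J3 needs exactly one f-in)
#1 |GY1  (J2: bond 2 brought effort, rest push out)
#0 |GY1  (GY1 both-in/both-out from 1)
#5 |J1  (J1 needs exactly one e-in)

1  (C1 all integral)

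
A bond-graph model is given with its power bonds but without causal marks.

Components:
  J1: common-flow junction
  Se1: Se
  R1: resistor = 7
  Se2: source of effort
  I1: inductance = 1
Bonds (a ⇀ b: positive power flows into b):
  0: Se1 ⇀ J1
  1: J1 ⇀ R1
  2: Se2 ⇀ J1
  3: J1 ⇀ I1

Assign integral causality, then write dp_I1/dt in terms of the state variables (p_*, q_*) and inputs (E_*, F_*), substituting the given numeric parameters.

dp_I1/dt = E_Se1 + E_Se2 - 7*p_I1

b0 |J1  (Se1: effort source, stroke at far end)
b2 |J1  (Se2 fixes effort; stroke away)
b3 |I1  (I1 integral (f out))
b1 |J1  (J1: bond 3 brought flow, rest push out)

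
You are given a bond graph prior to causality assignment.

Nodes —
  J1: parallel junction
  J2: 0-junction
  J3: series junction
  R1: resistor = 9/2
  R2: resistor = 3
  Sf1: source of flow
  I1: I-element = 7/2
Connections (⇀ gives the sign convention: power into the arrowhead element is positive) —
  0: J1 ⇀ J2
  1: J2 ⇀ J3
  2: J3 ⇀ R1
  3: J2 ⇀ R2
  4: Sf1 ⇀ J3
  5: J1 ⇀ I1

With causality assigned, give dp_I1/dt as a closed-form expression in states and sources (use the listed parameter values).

dp_I1/dt = -3*F_Sf1 - 6*p_I1/7

bond 4 stroke→Sf1  (Sf1 (Sf) sets flow on bond)
bond 1 stroke→J3  (J3 flow already set via bond 4)
bond 2 stroke→J3  (J3: bond 4 brought flow, rest push out)
bond 5 stroke→I1  (I1 outputs flow p/I1)
bond 0 stroke→J1  (closing 0-jn rule on J1)
bond 3 stroke→J2  (J2: last free bond brings effort in)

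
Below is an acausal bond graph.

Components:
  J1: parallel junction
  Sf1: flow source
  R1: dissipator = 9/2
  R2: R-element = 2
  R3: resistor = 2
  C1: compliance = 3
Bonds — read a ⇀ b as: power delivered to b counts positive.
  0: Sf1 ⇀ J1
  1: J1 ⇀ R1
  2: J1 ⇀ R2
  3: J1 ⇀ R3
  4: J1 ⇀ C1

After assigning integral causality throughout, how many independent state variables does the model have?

1  (C1 all integral)

β0 stroke→Sf1  (Sf1 (Sf) sets flow on bond)
β4 stroke→J1  (C1 outputs effort q/C1)
β1 stroke→R1  (J1: bond 4 brought effort, rest push out)
β2 stroke→R2  (common-e at J1 fixed by 4)
β3 stroke→R3  (common-e at J1 fixed by 4)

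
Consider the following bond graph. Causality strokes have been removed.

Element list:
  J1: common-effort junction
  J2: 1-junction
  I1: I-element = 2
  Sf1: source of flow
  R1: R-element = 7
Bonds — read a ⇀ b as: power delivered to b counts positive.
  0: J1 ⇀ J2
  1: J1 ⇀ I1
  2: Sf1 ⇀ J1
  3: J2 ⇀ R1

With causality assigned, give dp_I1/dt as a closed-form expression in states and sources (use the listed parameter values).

#2 stroke→Sf1  (Sf1: flow source, stroke at near end)
#1 stroke→I1  (prefer integral on I1)
#0 stroke→J1  (closing 0-jn rule on J1)
#3 stroke→J2  (common-f at J2 fixed by 0)

dp_I1/dt = 7*F_Sf1 - 7*p_I1/2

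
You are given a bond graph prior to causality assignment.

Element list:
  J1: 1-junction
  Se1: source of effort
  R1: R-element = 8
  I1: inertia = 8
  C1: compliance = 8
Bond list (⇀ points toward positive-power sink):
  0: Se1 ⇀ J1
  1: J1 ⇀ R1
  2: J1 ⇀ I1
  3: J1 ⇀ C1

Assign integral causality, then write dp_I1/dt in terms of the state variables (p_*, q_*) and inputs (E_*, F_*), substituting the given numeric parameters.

dp_I1/dt = E_Se1 - p_I1 - q_C1/8

b0 |J1  (Se1: effort source, stroke at far end)
b2 |I1  (prefer integral on I1)
b1 |J1  (J1 flow already set via bond 2)
b3 |J1  (J1: bond 2 brought flow, rest push out)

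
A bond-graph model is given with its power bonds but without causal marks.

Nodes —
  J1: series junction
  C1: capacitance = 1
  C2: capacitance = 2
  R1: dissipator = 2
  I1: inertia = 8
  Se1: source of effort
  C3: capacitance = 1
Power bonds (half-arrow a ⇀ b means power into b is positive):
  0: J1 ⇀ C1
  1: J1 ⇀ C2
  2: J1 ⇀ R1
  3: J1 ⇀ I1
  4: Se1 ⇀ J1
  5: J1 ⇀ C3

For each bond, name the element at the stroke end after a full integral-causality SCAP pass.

#0 |J1
#1 |J1
#2 |J1
#3 |I1
#4 |J1
#5 |J1

bond 4 |J1  (Se1 fixes effort; stroke away)
bond 0 |J1  (C1 outputs effort q/C1)
bond 1 |J1  (C2 outputs effort q/C2)
bond 3 |I1  (I1 outputs flow p/I1)
bond 2 |J1  (J1: bond 3 brought flow, rest push out)
bond 5 |J1  (common-f at J1 fixed by 3)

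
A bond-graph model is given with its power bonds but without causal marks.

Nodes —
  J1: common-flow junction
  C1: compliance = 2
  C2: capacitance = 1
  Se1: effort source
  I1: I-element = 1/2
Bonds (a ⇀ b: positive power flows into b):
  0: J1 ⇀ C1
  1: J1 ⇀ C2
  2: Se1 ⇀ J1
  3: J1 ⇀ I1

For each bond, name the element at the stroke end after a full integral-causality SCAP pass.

β2 |J1  (Se1: effort source, stroke at far end)
β0 |J1  (C1 outputs effort q/C1)
β1 |J1  (C2: C, integral causality)
β3 |I1  (only one flow-in slot at J1)

β0 →J1
β1 →J1
β2 →J1
β3 →I1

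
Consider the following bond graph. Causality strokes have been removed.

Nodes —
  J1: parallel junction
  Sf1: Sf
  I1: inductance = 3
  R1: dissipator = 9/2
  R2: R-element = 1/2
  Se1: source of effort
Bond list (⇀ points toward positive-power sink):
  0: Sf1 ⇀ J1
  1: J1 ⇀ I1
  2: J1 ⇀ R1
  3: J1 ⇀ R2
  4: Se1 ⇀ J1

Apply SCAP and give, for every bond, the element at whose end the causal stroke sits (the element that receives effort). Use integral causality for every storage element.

β0 stroke→Sf1
β1 stroke→I1
β2 stroke→R1
β3 stroke→R2
β4 stroke→J1

bond 0 |Sf1  (Sf1 fixes flow; stroke at Sf1)
bond 4 |J1  (Se1: effort source, stroke at far end)
bond 1 |I1  (J1: bond 4 brought effort, rest push out)
bond 2 |R1  (common-e at J1 fixed by 4)
bond 3 |R2  (0-jn J1 has e-setter on 4)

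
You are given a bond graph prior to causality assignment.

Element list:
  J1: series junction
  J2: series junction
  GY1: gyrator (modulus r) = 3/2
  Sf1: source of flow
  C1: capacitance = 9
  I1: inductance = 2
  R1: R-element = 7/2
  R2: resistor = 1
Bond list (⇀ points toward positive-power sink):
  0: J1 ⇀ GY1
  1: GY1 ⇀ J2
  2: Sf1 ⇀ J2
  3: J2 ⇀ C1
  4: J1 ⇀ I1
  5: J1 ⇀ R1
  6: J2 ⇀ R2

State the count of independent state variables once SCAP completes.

#2 stroke at Sf1  (Sf1 (Sf) sets flow on bond)
#1 stroke at J2  (J2: bond 2 brought flow, rest push out)
#3 stroke at J2  (J2: bond 2 brought flow, rest push out)
#6 stroke at J2  (1-jn J2 has f-setter on 2)
#0 stroke at J1  (GY GY1: same side as bond 1)
#4 stroke at I1  (I1: I, integral causality)
#5 stroke at J1  (1-jn J1 has f-setter on 4)

2  (C1, I1 all integral)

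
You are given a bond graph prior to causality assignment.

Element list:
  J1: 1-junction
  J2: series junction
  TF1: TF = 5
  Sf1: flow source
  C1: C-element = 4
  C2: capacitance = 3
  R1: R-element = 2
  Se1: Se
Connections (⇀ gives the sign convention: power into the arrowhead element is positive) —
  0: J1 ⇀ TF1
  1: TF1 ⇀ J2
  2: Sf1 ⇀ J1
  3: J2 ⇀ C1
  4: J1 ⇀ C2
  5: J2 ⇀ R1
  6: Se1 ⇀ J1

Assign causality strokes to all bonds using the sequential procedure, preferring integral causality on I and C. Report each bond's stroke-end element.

b2 stroke→Sf1  (source Sf1 imposes f)
b6 stroke→J1  (Se1: effort source, stroke at far end)
b0 stroke→J1  (J1: bond 2 brought flow, rest push out)
b4 stroke→J1  (J1 flow already set via bond 2)
b1 stroke→TF1  (TF TF1: opposite of bond 0)
b3 stroke→J2  (J2: bond 1 brought flow, rest push out)
b5 stroke→J2  (1-jn J2 has f-setter on 1)

#0 |J1
#1 |TF1
#2 |Sf1
#3 |J2
#4 |J1
#5 |J2
#6 |J1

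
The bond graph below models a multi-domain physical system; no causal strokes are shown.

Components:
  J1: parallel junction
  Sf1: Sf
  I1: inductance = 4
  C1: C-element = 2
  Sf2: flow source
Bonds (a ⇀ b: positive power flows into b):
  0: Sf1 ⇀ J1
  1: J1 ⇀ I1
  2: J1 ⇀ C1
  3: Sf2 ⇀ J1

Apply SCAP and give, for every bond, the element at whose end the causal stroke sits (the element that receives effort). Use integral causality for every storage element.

b0 stroke at Sf1
b1 stroke at I1
b2 stroke at J1
b3 stroke at Sf2

β0 stroke→Sf1  (Sf1: flow source, stroke at near end)
β3 stroke→Sf2  (source Sf2 imposes f)
β1 stroke→I1  (prefer integral on I1)
β2 stroke→J1  (only one effort-in slot at J1)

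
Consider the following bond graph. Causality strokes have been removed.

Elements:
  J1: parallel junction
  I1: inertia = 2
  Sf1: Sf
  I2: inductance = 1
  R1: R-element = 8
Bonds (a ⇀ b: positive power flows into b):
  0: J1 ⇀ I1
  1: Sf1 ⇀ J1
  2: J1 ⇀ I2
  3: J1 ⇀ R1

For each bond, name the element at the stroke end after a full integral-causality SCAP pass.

b1 stroke at Sf1  (source Sf1 imposes f)
b0 stroke at I1  (I1 integral (f out))
b2 stroke at I2  (I2: I, integral causality)
b3 stroke at J1  (J1: last free bond brings effort in)

bond 0 →I1
bond 1 →Sf1
bond 2 →I2
bond 3 →J1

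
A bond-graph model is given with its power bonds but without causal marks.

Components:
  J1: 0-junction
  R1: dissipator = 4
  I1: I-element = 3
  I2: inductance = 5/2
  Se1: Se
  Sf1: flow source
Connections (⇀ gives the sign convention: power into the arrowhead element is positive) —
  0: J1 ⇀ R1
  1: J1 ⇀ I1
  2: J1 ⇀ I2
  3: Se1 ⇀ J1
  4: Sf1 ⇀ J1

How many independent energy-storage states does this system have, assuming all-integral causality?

bond 3 |J1  (Se1 fixes effort; stroke away)
bond 4 |Sf1  (source Sf1 imposes f)
bond 0 |R1  (J1: bond 3 brought effort, rest push out)
bond 1 |I1  (common-e at J1 fixed by 3)
bond 2 |I2  (J1: bond 3 brought effort, rest push out)

2  (I1, I2 all integral)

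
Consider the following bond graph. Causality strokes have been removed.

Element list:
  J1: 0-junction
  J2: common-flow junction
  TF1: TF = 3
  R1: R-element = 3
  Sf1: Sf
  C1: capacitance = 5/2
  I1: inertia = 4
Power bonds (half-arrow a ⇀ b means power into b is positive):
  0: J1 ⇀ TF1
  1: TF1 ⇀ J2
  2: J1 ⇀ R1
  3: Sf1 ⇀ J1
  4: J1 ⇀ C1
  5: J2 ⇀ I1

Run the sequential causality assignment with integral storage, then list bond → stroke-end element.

#0 stroke at TF1
#1 stroke at J2
#2 stroke at R1
#3 stroke at Sf1
#4 stroke at J1
#5 stroke at I1

bond 3 |Sf1  (source Sf1 imposes f)
bond 4 |J1  (prefer integral on C1)
bond 0 |TF1  (0-jn J1 has e-setter on 4)
bond 2 |R1  (J1: bond 4 brought effort, rest push out)
bond 1 |J2  (TF1: transformer flips bond 0)
bond 5 |I1  (closing 1-jn rule on J2)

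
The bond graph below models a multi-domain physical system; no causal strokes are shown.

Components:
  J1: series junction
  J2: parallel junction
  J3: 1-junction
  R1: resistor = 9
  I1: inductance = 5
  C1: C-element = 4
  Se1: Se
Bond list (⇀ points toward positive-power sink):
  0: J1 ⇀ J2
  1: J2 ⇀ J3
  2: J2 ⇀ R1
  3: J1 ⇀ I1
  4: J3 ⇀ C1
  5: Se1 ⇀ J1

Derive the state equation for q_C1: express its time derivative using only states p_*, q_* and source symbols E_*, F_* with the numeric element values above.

β5 stroke at J1  (Se1: effort source, stroke at far end)
β3 stroke at I1  (prefer integral on I1)
β0 stroke at J1  (J1: bond 3 brought flow, rest push out)
β4 stroke at J3  (C1 outputs effort q/C1)
β1 stroke at J2  (closing 1-jn rule on J3)
β2 stroke at R1  (common-e at J2 fixed by 1)

dq_C1/dt = p_I1/5 - q_C1/36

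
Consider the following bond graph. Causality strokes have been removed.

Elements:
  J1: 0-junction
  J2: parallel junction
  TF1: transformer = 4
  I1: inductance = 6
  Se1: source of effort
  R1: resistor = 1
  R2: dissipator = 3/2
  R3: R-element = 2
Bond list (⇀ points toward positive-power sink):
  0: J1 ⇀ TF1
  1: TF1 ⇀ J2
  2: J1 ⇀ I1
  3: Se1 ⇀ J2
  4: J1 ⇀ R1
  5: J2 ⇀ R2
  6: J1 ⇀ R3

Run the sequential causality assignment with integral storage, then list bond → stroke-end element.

#3 stroke→J2  (Se1 fixes effort; stroke away)
#1 stroke→TF1  (J2: bond 3 brought effort, rest push out)
#5 stroke→R2  (0-jn J2 has e-setter on 3)
#0 stroke→J1  (through TF1, causality passes straight; one stroke at TF1)
#2 stroke→I1  (0-jn J1 has e-setter on 0)
#4 stroke→R1  (J1 effort already set via bond 0)
#6 stroke→R3  (0-jn J1 has e-setter on 0)

#0 →J1
#1 →TF1
#2 →I1
#3 →J2
#4 →R1
#5 →R2
#6 →R3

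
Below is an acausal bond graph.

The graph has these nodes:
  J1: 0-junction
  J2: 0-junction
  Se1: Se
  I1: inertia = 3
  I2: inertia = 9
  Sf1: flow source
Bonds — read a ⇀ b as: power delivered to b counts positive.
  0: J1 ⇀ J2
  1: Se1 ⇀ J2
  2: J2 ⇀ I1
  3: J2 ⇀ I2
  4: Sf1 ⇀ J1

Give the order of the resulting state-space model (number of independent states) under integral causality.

2  (I1, I2 all integral)

b1 →J2  (Se1 (Se) sets effort on bond)
b4 →Sf1  (Sf1 (Sf) sets flow on bond)
b0 →J1  (J1: last free bond brings effort in)
b2 →I1  (common-e at J2 fixed by 1)
b3 →I2  (J2: bond 1 brought effort, rest push out)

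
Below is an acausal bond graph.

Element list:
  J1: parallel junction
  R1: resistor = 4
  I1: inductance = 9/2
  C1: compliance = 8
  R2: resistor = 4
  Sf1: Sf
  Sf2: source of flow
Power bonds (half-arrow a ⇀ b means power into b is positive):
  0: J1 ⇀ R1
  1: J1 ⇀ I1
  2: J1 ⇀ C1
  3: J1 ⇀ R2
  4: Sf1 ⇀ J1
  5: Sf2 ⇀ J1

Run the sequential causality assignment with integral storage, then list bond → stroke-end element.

#4 stroke at Sf1  (Sf1: flow source, stroke at near end)
#5 stroke at Sf2  (Sf2 (Sf) sets flow on bond)
#1 stroke at I1  (I1 outputs flow p/I1)
#2 stroke at J1  (prefer integral on C1)
#0 stroke at R1  (0-jn J1 has e-setter on 2)
#3 stroke at R2  (J1 effort already set via bond 2)

bond 0 →R1
bond 1 →I1
bond 2 →J1
bond 3 →R2
bond 4 →Sf1
bond 5 →Sf2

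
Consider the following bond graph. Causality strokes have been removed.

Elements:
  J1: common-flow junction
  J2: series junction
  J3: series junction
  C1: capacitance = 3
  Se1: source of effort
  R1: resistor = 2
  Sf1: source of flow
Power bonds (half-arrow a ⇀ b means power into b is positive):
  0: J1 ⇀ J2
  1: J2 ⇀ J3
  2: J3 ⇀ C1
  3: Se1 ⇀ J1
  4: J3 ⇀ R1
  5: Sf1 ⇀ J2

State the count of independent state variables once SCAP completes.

b3 →J1  (Se1: effort source, stroke at far end)
b5 →Sf1  (Sf1 (Sf) sets flow on bond)
b0 →J2  (only one flow-in slot at J1)
b1 →J2  (1-jn J2 has f-setter on 5)
b2 →J3  (common-f at J3 fixed by 1)
b4 →J3  (common-f at J3 fixed by 1)

1  (C1 all integral)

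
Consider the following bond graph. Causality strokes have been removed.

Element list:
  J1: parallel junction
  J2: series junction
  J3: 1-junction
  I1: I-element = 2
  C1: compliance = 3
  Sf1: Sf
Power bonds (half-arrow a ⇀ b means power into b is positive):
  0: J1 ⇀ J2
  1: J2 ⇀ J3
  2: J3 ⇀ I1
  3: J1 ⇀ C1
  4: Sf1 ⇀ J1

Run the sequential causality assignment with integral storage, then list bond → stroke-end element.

β0 stroke→J2
β1 stroke→J3
β2 stroke→I1
β3 stroke→J1
β4 stroke→Sf1

bond 4 →Sf1  (Sf1 fixes flow; stroke at Sf1)
bond 2 →I1  (I1 integral (f out))
bond 1 →J3  (1-jn J3 has f-setter on 2)
bond 0 →J2  (1-jn J2 has f-setter on 1)
bond 3 →J1  (J1 needs exactly one e-in)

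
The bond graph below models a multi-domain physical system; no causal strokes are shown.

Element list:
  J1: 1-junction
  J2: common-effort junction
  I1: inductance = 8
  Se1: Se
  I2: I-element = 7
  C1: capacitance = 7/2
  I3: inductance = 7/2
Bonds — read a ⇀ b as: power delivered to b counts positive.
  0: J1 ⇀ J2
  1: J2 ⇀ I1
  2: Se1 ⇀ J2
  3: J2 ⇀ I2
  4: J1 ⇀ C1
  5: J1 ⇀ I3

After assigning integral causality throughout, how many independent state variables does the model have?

4  (C1, I1, I2, I3 all integral)

#2 stroke at J2  (Se1 fixes effort; stroke away)
#0 stroke at J1  (J2 effort already set via bond 2)
#1 stroke at I1  (J2 effort already set via bond 2)
#3 stroke at I2  (common-e at J2 fixed by 2)
#4 stroke at J1  (prefer integral on C1)
#5 stroke at I3  (only one flow-in slot at J1)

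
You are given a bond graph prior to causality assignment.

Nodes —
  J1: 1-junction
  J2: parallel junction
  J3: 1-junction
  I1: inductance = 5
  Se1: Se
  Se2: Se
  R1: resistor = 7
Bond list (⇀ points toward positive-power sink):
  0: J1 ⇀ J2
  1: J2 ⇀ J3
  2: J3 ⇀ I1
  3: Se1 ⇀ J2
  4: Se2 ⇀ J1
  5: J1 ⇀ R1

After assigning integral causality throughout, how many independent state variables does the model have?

β3 stroke at J2  (Se1: effort source, stroke at far end)
β4 stroke at J1  (source Se2 imposes e)
β0 stroke at J1  (J2: bond 3 brought effort, rest push out)
β1 stroke at J3  (J2: bond 3 brought effort, rest push out)
β2 stroke at I1  (closing 1-jn rule on J3)
β5 stroke at R1  (J1 needs exactly one f-in)

1  (I1 all integral)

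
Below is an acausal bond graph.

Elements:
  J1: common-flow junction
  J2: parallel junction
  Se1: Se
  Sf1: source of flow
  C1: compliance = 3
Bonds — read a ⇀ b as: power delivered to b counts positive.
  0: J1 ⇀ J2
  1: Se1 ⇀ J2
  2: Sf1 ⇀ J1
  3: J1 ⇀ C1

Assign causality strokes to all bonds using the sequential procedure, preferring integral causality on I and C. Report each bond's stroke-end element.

bond 0 |J1
bond 1 |J2
bond 2 |Sf1
bond 3 |J1

β1 stroke at J2  (source Se1 imposes e)
β2 stroke at Sf1  (source Sf1 imposes f)
β0 stroke at J1  (J1 flow already set via bond 2)
β3 stroke at J1  (J1: bond 2 brought flow, rest push out)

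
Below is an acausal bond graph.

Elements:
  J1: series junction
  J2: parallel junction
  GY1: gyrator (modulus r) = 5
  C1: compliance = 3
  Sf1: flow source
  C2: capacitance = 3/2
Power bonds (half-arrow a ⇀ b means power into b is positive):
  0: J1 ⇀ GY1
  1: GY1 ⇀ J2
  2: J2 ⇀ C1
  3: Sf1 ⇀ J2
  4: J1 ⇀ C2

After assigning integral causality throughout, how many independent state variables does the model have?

#3 stroke at Sf1  (Sf1 fixes flow; stroke at Sf1)
#2 stroke at J2  (C1 outputs effort q/C1)
#1 stroke at GY1  (J2 effort already set via bond 2)
#0 stroke at GY1  (through GY1, causality inverts; strokes same side of GY1)
#4 stroke at J1  (common-f at J1 fixed by 0)

2  (C1, C2 all integral)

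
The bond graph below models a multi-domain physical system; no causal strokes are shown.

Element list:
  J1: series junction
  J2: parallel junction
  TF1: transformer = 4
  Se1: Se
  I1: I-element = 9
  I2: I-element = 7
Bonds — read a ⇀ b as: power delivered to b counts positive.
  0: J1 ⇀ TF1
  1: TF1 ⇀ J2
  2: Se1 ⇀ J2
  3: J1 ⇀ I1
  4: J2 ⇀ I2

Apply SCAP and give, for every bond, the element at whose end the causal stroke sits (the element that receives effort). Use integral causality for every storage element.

β2 →J2  (Se1 fixes effort; stroke away)
β1 →TF1  (J2 effort already set via bond 2)
β4 →I2  (J2 effort already set via bond 2)
β0 →J1  (TF1 one-in-one-out from 1)
β3 →I1  (J1: last free bond brings flow in)

β0 →J1
β1 →TF1
β2 →J2
β3 →I1
β4 →I2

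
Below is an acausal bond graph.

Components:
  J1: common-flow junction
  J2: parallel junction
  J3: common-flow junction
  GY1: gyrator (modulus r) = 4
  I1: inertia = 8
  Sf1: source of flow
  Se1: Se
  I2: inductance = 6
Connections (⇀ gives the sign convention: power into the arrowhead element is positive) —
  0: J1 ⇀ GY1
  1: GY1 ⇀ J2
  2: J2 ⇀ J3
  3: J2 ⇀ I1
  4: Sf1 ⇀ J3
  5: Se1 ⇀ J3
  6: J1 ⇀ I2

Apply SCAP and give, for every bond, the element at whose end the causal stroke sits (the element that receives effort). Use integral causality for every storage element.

#4 |Sf1  (Sf1 (Sf) sets flow on bond)
#5 |J3  (Se1: effort source, stroke at far end)
#2 |J3  (J3 flow already set via bond 4)
#3 |I1  (I1: I, integral causality)
#1 |J2  (closing 0-jn rule on J2)
#0 |J1  (GY1: gyrator matches bond 1)
#6 |I2  (only one flow-in slot at J1)

b0 →J1
b1 →J2
b2 →J3
b3 →I1
b4 →Sf1
b5 →J3
b6 →I2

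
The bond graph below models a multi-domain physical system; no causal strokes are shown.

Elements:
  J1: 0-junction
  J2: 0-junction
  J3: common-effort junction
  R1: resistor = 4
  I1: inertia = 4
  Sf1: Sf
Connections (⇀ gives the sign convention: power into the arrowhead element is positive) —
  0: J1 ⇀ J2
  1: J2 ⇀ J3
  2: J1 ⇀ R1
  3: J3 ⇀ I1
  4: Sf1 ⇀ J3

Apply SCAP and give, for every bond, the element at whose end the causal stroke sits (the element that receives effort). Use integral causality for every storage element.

β0 stroke at J2
β1 stroke at J3
β2 stroke at J1
β3 stroke at I1
β4 stroke at Sf1

#4 |Sf1  (source Sf1 imposes f)
#3 |I1  (prefer integral on I1)
#1 |J3  (closing 0-jn rule on J3)
#0 |J2  (J2: last free bond brings effort in)
#2 |J1  (J1: last free bond brings effort in)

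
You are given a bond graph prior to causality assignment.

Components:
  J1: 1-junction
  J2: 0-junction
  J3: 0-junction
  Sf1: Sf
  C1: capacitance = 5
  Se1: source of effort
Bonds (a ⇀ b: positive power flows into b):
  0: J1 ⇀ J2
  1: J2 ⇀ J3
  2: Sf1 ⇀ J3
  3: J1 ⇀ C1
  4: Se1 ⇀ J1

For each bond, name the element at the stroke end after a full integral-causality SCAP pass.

b0 |J2
b1 |J3
b2 |Sf1
b3 |J1
b4 |J1

bond 2 |Sf1  (Sf1: flow source, stroke at near end)
bond 4 |J1  (source Se1 imposes e)
bond 1 |J3  (J3 needs exactly one e-in)
bond 0 |J2  (J2: last free bond brings effort in)
bond 3 |J1  (common-f at J1 fixed by 0)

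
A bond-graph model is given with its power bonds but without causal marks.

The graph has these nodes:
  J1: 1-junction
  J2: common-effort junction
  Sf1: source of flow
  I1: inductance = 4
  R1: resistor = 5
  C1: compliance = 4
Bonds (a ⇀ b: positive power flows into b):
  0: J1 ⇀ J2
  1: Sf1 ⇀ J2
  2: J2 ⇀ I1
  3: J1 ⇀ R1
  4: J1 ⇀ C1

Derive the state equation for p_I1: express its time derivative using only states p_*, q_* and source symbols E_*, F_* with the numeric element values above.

#1 stroke→Sf1  (source Sf1 imposes f)
#2 stroke→I1  (prefer integral on I1)
#0 stroke→J2  (J2 needs exactly one e-in)
#3 stroke→J1  (J1 flow already set via bond 0)
#4 stroke→J1  (1-jn J1 has f-setter on 0)

dp_I1/dt = 5*F_Sf1 - 5*p_I1/4 - q_C1/4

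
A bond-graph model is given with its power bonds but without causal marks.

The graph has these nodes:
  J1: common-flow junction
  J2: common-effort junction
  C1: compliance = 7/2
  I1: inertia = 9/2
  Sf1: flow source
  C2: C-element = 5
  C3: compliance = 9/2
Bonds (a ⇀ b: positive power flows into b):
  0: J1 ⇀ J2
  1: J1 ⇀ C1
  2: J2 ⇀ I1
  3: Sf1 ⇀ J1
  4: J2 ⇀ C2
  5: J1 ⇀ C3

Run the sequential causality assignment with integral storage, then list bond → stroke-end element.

#3 |Sf1  (Sf1 fixes flow; stroke at Sf1)
#0 |J1  (common-f at J1 fixed by 3)
#1 |J1  (1-jn J1 has f-setter on 3)
#5 |J1  (common-f at J1 fixed by 3)
#2 |I1  (prefer integral on I1)
#4 |J2  (J2 needs exactly one e-in)

bond 0 |J1
bond 1 |J1
bond 2 |I1
bond 3 |Sf1
bond 4 |J2
bond 5 |J1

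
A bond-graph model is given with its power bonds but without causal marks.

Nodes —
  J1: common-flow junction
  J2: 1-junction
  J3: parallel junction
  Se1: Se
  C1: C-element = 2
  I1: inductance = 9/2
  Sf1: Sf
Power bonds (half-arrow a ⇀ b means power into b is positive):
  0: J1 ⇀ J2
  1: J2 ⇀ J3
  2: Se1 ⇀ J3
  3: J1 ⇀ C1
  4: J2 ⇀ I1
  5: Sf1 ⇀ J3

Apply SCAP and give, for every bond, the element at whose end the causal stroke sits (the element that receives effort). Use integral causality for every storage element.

#2 stroke→J3  (Se1: effort source, stroke at far end)
#5 stroke→Sf1  (source Sf1 imposes f)
#1 stroke→J2  (J3 effort already set via bond 2)
#3 stroke→J1  (C1: C, integral causality)
#0 stroke→J2  (only one flow-in slot at J1)
#4 stroke→I1  (closing 1-jn rule on J2)

β0 →J2
β1 →J2
β2 →J3
β3 →J1
β4 →I1
β5 →Sf1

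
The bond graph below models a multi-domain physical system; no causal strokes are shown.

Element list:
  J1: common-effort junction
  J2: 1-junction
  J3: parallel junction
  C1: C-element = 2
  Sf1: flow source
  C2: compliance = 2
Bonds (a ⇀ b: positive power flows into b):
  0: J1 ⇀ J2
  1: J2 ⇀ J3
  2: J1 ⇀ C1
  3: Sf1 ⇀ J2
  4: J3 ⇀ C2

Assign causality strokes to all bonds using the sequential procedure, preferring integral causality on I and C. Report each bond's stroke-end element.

β0 stroke→J2
β1 stroke→J2
β2 stroke→J1
β3 stroke→Sf1
β4 stroke→J3

β3 stroke→Sf1  (Sf1 fixes flow; stroke at Sf1)
β0 stroke→J2  (1-jn J2 has f-setter on 3)
β1 stroke→J2  (1-jn J2 has f-setter on 3)
β4 stroke→J3  (J3 needs exactly one e-in)
β2 stroke→J1  (J1 needs exactly one e-in)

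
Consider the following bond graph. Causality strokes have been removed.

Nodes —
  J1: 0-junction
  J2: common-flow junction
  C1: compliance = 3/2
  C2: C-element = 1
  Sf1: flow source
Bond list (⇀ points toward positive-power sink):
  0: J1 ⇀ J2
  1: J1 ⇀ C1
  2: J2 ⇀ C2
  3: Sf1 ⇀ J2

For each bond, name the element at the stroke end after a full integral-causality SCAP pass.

b0 stroke→J2
b1 stroke→J1
b2 stroke→J2
b3 stroke→Sf1

bond 3 stroke at Sf1  (Sf1 fixes flow; stroke at Sf1)
bond 0 stroke at J2  (J2 flow already set via bond 3)
bond 2 stroke at J2  (J2 flow already set via bond 3)
bond 1 stroke at J1  (only one effort-in slot at J1)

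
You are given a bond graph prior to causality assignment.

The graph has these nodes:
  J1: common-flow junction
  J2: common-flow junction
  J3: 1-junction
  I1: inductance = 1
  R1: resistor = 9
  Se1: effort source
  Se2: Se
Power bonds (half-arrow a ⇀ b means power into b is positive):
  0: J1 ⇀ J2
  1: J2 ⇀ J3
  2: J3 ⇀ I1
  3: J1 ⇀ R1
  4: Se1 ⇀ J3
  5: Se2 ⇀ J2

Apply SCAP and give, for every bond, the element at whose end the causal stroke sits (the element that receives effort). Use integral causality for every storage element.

b4 |J3  (source Se1 imposes e)
b5 |J2  (source Se2 imposes e)
b2 |I1  (I1 outputs flow p/I1)
b1 |J3  (common-f at J3 fixed by 2)
b0 |J2  (J2: bond 1 brought flow, rest push out)
b3 |J1  (J1: bond 0 brought flow, rest push out)

bond 0 stroke→J2
bond 1 stroke→J3
bond 2 stroke→I1
bond 3 stroke→J1
bond 4 stroke→J3
bond 5 stroke→J2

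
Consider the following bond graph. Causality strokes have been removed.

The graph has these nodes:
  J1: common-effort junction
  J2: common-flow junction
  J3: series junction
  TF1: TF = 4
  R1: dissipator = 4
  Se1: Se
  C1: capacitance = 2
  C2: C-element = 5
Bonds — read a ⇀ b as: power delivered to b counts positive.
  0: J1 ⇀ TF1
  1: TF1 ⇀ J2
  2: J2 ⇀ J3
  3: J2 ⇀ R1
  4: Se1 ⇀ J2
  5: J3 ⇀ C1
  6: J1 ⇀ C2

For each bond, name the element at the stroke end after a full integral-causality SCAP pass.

bond 4 →J2  (Se1 fixes effort; stroke away)
bond 5 →J3  (C1 integral (e out))
bond 2 →J2  (J3 needs exactly one f-in)
bond 6 →J1  (C2: C, integral causality)
bond 0 →TF1  (0-jn J1 has e-setter on 6)
bond 1 →J2  (through TF1, causality passes straight; one stroke at TF1)
bond 3 →R1  (only one flow-in slot at J2)

bond 0 |TF1
bond 1 |J2
bond 2 |J2
bond 3 |R1
bond 4 |J2
bond 5 |J3
bond 6 |J1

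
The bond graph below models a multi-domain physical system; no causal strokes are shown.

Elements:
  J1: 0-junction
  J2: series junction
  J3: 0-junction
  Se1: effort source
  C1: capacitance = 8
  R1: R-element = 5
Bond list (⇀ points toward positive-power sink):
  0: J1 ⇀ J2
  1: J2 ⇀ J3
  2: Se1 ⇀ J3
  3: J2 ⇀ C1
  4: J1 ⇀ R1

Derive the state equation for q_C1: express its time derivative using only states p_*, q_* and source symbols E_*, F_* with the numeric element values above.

bond 2 →J3  (Se1 (Se) sets effort on bond)
bond 1 →J2  (0-jn J3 has e-setter on 2)
bond 3 →J2  (C1 integral (e out))
bond 0 →J1  (J2 needs exactly one f-in)
bond 4 →R1  (common-e at J1 fixed by 0)

dq_C1/dt = -E_Se1/5 - q_C1/40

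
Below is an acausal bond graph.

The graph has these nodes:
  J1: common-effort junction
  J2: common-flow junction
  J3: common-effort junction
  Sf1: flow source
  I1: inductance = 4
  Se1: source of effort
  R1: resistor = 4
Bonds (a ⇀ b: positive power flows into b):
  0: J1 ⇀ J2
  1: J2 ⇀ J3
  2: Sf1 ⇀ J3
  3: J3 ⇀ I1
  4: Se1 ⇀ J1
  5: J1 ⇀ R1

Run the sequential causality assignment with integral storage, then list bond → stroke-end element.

bond 0 stroke→J2
bond 1 stroke→J3
bond 2 stroke→Sf1
bond 3 stroke→I1
bond 4 stroke→J1
bond 5 stroke→R1

bond 2 →Sf1  (Sf1 fixes flow; stroke at Sf1)
bond 4 →J1  (Se1: effort source, stroke at far end)
bond 0 →J2  (J1 effort already set via bond 4)
bond 5 →R1  (common-e at J1 fixed by 4)
bond 1 →J3  (J2: last free bond brings flow in)
bond 3 →I1  (0-jn J3 has e-setter on 1)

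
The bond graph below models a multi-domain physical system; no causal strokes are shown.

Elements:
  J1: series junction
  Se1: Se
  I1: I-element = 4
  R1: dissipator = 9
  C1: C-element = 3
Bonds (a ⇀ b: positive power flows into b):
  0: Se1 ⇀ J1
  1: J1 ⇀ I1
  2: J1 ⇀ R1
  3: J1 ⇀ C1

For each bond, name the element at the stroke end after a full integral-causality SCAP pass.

#0 stroke→J1
#1 stroke→I1
#2 stroke→J1
#3 stroke→J1

b0 stroke→J1  (Se1 (Se) sets effort on bond)
b1 stroke→I1  (I1: I, integral causality)
b2 stroke→J1  (J1: bond 1 brought flow, rest push out)
b3 stroke→J1  (common-f at J1 fixed by 1)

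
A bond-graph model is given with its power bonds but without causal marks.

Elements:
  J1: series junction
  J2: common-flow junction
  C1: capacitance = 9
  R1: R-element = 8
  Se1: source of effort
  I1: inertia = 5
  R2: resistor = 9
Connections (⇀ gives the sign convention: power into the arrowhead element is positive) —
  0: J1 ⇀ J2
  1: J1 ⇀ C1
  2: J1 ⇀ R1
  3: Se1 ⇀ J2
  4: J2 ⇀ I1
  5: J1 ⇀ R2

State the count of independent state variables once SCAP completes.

2  (C1, I1 all integral)

β3 stroke at J2  (source Se1 imposes e)
β1 stroke at J1  (C1 integral (e out))
β4 stroke at I1  (I1: I, integral causality)
β0 stroke at J2  (common-f at J2 fixed by 4)
β2 stroke at J1  (1-jn J1 has f-setter on 0)
β5 stroke at J1  (J1 flow already set via bond 0)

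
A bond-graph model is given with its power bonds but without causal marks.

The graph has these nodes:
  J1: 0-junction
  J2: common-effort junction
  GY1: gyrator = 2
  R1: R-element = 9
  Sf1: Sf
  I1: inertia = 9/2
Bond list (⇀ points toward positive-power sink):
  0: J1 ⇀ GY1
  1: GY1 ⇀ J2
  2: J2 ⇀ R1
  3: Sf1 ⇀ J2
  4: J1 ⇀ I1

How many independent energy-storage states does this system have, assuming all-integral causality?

1  (I1 all integral)

#3 →Sf1  (source Sf1 imposes f)
#4 →I1  (I1 outputs flow p/I1)
#0 →J1  (J1 needs exactly one e-in)
#1 →J2  (GY GY1: same side as bond 0)
#2 →R1  (0-jn J2 has e-setter on 1)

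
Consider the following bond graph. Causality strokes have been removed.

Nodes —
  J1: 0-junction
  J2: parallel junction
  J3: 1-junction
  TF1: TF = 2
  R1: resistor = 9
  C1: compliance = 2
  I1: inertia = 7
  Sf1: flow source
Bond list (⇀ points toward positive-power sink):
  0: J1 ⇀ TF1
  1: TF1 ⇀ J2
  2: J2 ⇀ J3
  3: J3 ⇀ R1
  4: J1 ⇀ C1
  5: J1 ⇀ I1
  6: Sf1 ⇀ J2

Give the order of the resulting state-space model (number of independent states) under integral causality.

β6 stroke→Sf1  (source Sf1 imposes f)
β4 stroke→J1  (C1: C, integral causality)
β0 stroke→TF1  (common-e at J1 fixed by 4)
β5 stroke→I1  (0-jn J1 has e-setter on 4)
β1 stroke→J2  (TF1 one-in-one-out from 0)
β2 stroke→J3  (J2 effort already set via bond 1)
β3 stroke→R1  (closing 1-jn rule on J3)

2  (C1, I1 all integral)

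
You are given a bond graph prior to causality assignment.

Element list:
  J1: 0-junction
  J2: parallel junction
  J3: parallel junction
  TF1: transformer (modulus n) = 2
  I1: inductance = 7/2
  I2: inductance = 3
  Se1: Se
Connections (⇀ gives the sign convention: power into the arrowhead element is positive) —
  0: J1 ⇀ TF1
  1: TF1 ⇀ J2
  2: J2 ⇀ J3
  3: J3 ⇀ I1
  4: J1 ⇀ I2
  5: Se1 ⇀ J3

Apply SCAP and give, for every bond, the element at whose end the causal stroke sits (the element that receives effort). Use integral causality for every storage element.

β0 →J1
β1 →TF1
β2 →J2
β3 →I1
β4 →I2
β5 →J3

β5 →J3  (source Se1 imposes e)
β2 →J2  (common-e at J3 fixed by 5)
β3 →I1  (0-jn J3 has e-setter on 5)
β1 →TF1  (0-jn J2 has e-setter on 2)
β0 →J1  (TF TF1: opposite of bond 1)
β4 →I2  (J1 effort already set via bond 0)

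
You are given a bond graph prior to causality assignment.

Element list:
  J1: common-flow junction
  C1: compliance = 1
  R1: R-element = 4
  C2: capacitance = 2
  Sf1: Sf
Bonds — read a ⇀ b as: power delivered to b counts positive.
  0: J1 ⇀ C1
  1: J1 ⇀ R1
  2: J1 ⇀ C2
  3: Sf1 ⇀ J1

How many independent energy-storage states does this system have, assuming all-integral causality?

b3 →Sf1  (source Sf1 imposes f)
b0 →J1  (J1: bond 3 brought flow, rest push out)
b1 →J1  (J1 flow already set via bond 3)
b2 →J1  (1-jn J1 has f-setter on 3)

2  (C1, C2 all integral)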